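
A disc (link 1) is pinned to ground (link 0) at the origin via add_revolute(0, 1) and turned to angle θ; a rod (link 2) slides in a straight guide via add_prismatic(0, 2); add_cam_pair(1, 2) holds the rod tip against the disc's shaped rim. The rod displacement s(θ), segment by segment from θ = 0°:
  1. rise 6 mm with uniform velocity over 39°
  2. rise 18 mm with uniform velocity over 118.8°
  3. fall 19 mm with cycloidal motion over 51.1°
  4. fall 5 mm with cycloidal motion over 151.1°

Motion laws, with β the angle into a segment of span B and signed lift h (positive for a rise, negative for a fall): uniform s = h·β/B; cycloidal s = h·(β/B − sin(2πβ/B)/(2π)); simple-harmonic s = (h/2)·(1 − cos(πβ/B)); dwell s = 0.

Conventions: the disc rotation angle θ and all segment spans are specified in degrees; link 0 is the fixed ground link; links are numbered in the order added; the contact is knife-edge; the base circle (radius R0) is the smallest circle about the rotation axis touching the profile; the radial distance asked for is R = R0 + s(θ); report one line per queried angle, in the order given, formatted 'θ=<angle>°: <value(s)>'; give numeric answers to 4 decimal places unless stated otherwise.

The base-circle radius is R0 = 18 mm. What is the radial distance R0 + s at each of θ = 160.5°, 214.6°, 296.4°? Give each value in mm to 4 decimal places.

segment 1 (0° to 39°, uniform, h = 6) is passed completely: s = 0.0000 + (6) = 6.0000
segment 2 (39° to 157.8°, uniform, h = 18) is passed completely: s = 6.0000 + (18) = 24.0000
θ = 160.5° falls in segment 3 (157.8° to 208.9°, cycloidal, h = -19): β = 160.5 − 157.8 = 2.7°, B = 51.1°; Δs = -19·(0.0528 − sin(2π·0.0528)/(2π)) = -0.0183; s = 24.0000 − 0.0183 = 23.9817
segment 3 (157.8° to 208.9°, cycloidal, h = -19) is passed completely: s = 24.0000 + (-19) = 5.0000
θ = 214.6° falls in segment 4 (208.9° to 360°, cycloidal, h = -5): β = 214.6 − 208.9 = 5.7°, B = 151.1°; Δs = -5·(0.0377 − sin(2π·0.0377)/(2π)) = -0.0018; s = 5.0000 − 0.0018 = 4.9982
θ = 296.4° falls in segment 4 (208.9° to 360°, cycloidal, h = -5): β = 296.4 − 208.9 = 87.5°, B = 151.1°; Δs = -5·(0.5791 − sin(2π·0.5791)/(2π)) = -3.2748; s = 5.0000 − 3.2748 = 1.7252
θ=160.5°: R = R0 + s = 18 + 23.9817 = 41.9817
θ=214.6°: R = R0 + s = 18 + 4.9982 = 22.9982
θ=296.4°: R = R0 + s = 18 + 1.7252 = 19.7252

θ=160.5°: 41.9817
θ=214.6°: 22.9982
θ=296.4°: 19.7252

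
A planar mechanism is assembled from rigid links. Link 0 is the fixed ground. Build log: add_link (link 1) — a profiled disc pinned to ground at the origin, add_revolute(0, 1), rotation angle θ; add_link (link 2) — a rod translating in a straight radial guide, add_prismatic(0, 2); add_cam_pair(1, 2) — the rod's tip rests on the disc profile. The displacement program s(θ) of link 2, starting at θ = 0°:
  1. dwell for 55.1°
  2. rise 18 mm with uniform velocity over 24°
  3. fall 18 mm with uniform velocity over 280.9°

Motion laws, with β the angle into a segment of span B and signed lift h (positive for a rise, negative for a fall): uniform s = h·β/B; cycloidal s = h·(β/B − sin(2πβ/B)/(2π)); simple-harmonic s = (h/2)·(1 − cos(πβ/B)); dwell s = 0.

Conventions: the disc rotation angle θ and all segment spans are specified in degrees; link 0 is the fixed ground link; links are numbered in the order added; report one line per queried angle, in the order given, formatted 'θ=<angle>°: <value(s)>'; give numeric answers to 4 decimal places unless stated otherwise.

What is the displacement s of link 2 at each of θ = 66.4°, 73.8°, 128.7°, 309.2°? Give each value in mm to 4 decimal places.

seg 1 [0°–55.1°] dwell: s stays 0.0000
seg 2 [55.1°–79.1°] uniform, h=18: θ=66.4° here. β=11.3, B=24. 18·11.3/24 = 8.4750 → s = 8.4750
seg 2 [55.1°–79.1°] uniform, h=18: θ=73.8° here. β=18.7, B=24. 18·18.7/24 = 14.0250 → s = 14.0250
seg 2 [55.1°–79.1°] uniform, h=18: full span → s += 18 → s = 18.0000
seg 3 [79.1°–360°] uniform, h=-18: θ=128.7° here. β=49.6, B=280.9. -18·49.6/280.9 = -3.1784 → s = 14.8216
seg 3 [79.1°–360°] uniform, h=-18: θ=309.2° here. β=230.1, B=280.9. -18·230.1/280.9 = -14.7447 → s = 3.2553

θ=66.4°: 8.4750
θ=73.8°: 14.0250
θ=128.7°: 14.8216
θ=309.2°: 3.2553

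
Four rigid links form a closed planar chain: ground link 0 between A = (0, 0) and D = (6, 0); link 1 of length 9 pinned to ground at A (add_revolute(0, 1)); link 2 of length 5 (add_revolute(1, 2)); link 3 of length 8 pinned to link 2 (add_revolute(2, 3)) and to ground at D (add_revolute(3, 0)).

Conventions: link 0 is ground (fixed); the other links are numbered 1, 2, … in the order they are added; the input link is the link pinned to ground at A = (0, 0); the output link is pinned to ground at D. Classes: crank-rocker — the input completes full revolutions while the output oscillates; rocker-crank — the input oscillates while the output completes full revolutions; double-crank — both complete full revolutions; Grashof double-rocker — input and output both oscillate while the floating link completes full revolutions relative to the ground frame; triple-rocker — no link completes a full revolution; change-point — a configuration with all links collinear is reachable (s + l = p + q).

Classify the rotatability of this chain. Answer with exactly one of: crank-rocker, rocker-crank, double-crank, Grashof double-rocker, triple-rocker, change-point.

lengths: ground=6, input=9, coupler=5, output=8
sorted: s=5 (shortest), l=9 (longest), p+q=14
s + l = 14 vs p + q = 14
s + l = p + q → change-point (collinear configuration reachable)

change-point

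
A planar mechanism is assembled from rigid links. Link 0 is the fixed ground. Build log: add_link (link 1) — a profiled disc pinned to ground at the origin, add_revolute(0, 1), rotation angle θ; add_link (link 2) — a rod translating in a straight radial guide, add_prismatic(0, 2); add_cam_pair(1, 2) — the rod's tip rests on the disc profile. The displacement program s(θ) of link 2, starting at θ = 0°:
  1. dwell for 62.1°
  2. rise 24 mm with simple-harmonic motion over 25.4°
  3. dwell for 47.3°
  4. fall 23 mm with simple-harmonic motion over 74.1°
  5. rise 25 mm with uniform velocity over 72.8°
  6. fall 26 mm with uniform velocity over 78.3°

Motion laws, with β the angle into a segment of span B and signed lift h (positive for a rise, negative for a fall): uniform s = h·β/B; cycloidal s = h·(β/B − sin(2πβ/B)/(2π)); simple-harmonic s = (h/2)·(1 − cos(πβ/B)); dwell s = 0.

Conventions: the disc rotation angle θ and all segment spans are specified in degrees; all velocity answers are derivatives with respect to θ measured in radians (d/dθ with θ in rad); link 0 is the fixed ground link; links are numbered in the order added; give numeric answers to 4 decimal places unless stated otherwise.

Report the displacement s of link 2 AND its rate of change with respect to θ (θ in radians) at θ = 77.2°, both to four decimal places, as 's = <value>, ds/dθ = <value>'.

seg 1 [0°–62.1°] dwell: s stays 0.0000
seg 2 [62.1°–87.5°] simple-harmonic, h=24: θ=77.2° here. β=15.1, B=25.4. 24/2·(1 − cos(π·0.5945)) = 15.5100 → s = 15.5100
velocity in seg [62.1°–87.5°] (simple-harmonic), θ in radians: β = 15.1° = 0.2635 rad, B = 25.4° = 0.4433 rad; ds/dθ = (πh/(2B)) sin(πβ/B) = (π·24/(2·0.4433)) sin(π·0.5945) = 81.320136 mm/rad

s = 15.5100, ds/dθ = 81.3201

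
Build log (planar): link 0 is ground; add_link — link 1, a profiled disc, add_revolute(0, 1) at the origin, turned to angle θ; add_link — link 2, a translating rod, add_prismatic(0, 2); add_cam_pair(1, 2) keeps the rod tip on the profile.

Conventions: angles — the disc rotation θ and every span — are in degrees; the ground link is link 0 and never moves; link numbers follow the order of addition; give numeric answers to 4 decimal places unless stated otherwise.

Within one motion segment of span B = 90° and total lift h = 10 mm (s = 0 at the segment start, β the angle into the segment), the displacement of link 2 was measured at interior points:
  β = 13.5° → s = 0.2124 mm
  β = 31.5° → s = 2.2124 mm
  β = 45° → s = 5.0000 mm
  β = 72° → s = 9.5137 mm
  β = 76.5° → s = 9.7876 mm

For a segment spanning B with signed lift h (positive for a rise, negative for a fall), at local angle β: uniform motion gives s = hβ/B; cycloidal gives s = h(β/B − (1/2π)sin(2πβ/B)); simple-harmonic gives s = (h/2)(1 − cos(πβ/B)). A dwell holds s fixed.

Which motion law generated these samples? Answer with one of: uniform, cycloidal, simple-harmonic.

candidates at β/B = r: uniform s = h·r (linear in β); cycloidal s = h·(r − sin(2πr)/(2π)); simple-harmonic s = (h/2)(1 − cos(πr))
β=13.5°: printed 0.2124 | uniform 1.5000, cycloidal 0.2124, simple-harmonic 0.5450
β=31.5°: printed 2.2124 | uniform 3.5000, cycloidal 2.2124, simple-harmonic 2.7300
β=45°: printed 5.0000 | uniform 5.0000, cycloidal 5.0000, simple-harmonic 5.0000
β=72°: printed 9.5137 | uniform 8.0000, cycloidal 9.5137, simple-harmonic 9.0451
β=76.5°: printed 9.7876 | uniform 8.5000, cycloidal 9.7876, simple-harmonic 9.4550
only one law matches every sample → cycloidal

cycloidal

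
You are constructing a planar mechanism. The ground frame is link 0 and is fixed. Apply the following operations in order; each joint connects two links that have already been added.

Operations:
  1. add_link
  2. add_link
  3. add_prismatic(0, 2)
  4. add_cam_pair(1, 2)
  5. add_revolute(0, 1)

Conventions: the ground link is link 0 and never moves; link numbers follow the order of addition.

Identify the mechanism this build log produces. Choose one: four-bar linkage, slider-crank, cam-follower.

links: 3 (incl. ground); joints: 1 revolute, 1 prismatic, 1 higher (cam) pair, forming one closed loop
3 links, revolute + prismatic + higher pair in one loop → cam-follower

cam-follower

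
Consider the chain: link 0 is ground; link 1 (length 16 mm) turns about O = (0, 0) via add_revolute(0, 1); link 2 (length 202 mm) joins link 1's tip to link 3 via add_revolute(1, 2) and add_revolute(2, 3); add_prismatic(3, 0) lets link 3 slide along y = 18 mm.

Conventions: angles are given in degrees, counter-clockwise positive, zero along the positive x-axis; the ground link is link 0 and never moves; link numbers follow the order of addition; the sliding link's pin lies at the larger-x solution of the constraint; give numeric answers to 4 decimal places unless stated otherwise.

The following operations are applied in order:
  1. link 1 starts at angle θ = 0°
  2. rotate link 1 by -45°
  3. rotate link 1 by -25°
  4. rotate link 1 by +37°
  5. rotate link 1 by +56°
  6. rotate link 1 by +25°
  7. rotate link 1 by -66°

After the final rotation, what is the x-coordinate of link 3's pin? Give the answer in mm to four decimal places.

geometry: r = 16 mm, L = 202 mm, e = 18 mm; θ starts at 0°
rotate link 1 by -45°: θ ← 0° -45° = -45°
rotate link 1 by -25°: θ ← -45° -25° = -70°
rotate link 1 by +37°: θ ← -70° +37° = -33°
rotate link 1 by +56°: θ ← -33° +56° = 23°
rotate link 1 by +25°: θ ← 23° +25° = 48°
rotate link 1 by -66°: θ ← 48° -66° = -18°
crank pin P = (r cos θ, r sin θ) = (15.216904, -4.944272)
h = r sin θ − e = -4.944272 − 18 = -22.944272
x = r cos θ + √(L² − h²) = 15.216904 + 200.692701 = 215.909606

215.9096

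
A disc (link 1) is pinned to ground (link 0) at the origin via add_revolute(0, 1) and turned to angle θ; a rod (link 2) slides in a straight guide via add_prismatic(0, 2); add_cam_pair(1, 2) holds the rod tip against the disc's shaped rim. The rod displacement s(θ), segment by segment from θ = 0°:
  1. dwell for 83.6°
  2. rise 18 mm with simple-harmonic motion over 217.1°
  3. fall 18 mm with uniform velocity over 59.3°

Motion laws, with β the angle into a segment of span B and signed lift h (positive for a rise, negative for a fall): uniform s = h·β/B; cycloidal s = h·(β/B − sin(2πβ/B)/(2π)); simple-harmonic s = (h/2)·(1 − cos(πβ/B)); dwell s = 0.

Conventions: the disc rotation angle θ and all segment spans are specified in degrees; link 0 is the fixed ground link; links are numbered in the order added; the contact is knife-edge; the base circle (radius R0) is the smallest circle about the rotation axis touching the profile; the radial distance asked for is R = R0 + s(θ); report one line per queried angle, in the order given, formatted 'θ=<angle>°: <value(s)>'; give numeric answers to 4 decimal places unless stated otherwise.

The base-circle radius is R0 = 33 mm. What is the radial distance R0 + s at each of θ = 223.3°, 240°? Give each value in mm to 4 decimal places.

segment 1 (0° to 83.6°, dwell): s unchanged at 0.0000
θ = 223.3° falls in segment 2 (83.6° to 300.7°, simple-harmonic, h = 18): β = 223.3 − 83.6 = 139.7°, B = 217.1°; Δs = 18/2·(1 − cos(π·0.6435)) = 12.9209; s = 0.0000 + 12.9209 = 12.9209
θ = 240° falls in segment 2 (83.6° to 300.7°, simple-harmonic, h = 18): β = 240 − 83.6 = 156.4°, B = 217.1°; Δs = 18/2·(1 − cos(π·0.7204)) = 14.7456; s = 0.0000 + 14.7456 = 14.7456
θ=223.3°: R = R0 + s = 33 + 12.9209 = 45.9209
θ=240°: R = R0 + s = 33 + 14.7456 = 47.7456

θ=223.3°: 45.9209
θ=240°: 47.7456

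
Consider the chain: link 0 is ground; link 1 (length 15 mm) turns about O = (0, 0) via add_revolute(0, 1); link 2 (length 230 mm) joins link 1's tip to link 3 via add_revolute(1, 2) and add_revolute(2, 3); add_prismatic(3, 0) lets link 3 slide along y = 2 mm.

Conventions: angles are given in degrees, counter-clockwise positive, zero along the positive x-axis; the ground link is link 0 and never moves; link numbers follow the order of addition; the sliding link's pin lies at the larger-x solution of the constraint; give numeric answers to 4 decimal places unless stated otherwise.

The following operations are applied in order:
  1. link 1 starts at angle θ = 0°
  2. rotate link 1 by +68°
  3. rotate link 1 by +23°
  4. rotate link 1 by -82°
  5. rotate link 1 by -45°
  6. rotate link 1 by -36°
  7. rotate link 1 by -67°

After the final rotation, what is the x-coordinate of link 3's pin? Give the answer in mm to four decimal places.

geometry: r = 15 mm, L = 230 mm, e = 2 mm; θ starts at 0°
rotate link 1 by +68°: θ ← 0° +68° = 68°
rotate link 1 by +23°: θ ← 68° +23° = 91°
rotate link 1 by -82°: θ ← 91° -82° = 9°
rotate link 1 by -45°: θ ← 9° -45° = -36°
rotate link 1 by -36°: θ ← -36° -36° = -72°
rotate link 1 by -67°: θ ← -72° -67° = -139°
crank pin P = (r cos θ, r sin θ) = (-11.320644, -9.840885)
h = r sin θ − e = -9.840885 − 2 = -11.840885
x = r cos θ + √(L² − h²) = -11.320644 + 229.695001 = 218.374357

218.3744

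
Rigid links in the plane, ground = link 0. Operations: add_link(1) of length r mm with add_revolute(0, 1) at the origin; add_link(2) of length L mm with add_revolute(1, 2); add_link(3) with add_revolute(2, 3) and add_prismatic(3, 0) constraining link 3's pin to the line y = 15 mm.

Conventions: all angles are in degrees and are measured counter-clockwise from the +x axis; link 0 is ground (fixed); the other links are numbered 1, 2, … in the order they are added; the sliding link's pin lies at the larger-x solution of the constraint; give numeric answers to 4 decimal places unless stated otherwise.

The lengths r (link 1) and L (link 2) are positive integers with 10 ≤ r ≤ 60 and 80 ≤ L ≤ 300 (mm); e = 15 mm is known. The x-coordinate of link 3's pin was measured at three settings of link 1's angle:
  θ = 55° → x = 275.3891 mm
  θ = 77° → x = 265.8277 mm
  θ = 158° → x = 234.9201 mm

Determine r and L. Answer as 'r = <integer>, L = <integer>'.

constraint per measurement: (x − r cos θ)² + (r sin θ − e)² = L²
subtracting the θ₁ and θ₂ equations cancels the r² and L² terms:
r = (x₁² − x₂²) / (2[(x₁cos θ₁ + e sin θ₁) − (x₂cos θ₂ + e sin θ₂)]) = 26.9998 → r = 27
L² = (x₁ − r cos θ₁)² + (r sin θ₁ − e)² = 67599.9815 → L = 260.0000 → L = 260
check at θ₃=158°: x = 234.9201 (printed 234.9201) ✓

r = 27, L = 260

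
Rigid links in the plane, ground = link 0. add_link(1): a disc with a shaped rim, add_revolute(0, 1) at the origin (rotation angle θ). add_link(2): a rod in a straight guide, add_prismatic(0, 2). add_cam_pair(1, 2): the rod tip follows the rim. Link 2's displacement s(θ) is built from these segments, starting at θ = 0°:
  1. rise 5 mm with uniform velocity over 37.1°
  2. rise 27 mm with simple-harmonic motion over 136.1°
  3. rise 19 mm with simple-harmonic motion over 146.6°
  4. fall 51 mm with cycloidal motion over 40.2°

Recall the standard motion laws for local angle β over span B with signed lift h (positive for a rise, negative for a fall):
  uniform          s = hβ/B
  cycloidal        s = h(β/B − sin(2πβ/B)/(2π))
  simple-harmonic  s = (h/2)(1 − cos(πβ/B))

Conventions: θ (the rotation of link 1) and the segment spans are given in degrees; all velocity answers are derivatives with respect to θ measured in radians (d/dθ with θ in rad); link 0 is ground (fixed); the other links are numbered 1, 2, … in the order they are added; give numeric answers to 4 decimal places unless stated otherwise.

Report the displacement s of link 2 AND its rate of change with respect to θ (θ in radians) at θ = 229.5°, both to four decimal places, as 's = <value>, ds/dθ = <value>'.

segment 1 (0° to 37.1°, uniform, h = 5) is passed completely: s = 0.0000 + (5) = 5.0000
segment 2 (37.1° to 173.2°, simple-harmonic, h = 27) is passed completely: s = 5.0000 + (27) = 32.0000
θ = 229.5° falls in segment 3 (173.2° to 319.8°, simple-harmonic, h = 19): β = 229.5 − 173.2 = 56.3°, B = 146.6°; Δs = 19/2·(1 − cos(π·0.3840)) = 6.1152; s = 32.0000 + 6.1152 = 38.1152
velocity in seg [173.2°–319.8°] (simple-harmonic), θ in radians: β = 56.3° = 0.9826 rad, B = 146.6° = 2.5587 rad; ds/dθ = (πh/(2B)) sin(πβ/B) = (π·19/(2·2.5587)) sin(π·0.3840) = 10.898879 mm/rad

s = 38.1152, ds/dθ = 10.8989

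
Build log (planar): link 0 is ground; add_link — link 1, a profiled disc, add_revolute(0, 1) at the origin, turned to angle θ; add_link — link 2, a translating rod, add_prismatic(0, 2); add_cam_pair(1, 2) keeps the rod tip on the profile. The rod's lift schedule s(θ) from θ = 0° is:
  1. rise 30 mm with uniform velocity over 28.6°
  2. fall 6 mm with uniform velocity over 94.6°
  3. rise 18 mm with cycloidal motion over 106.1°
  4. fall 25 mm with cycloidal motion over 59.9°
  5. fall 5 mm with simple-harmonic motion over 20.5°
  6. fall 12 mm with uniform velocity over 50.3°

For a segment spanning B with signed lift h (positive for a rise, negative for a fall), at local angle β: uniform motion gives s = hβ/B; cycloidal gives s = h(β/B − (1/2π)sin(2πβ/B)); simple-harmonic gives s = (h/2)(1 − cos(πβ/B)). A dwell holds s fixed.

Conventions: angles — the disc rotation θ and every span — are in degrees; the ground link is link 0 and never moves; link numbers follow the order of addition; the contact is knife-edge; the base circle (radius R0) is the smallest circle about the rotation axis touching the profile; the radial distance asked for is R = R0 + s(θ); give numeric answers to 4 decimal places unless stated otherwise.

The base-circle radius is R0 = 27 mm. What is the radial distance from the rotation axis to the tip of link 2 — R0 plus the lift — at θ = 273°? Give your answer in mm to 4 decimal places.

seg 1 [0°–28.6°] uniform, h=30: full span → s += 30 → s = 30.0000
seg 2 [28.6°–123.2°] uniform, h=-6: full span → s += -6 → s = 24.0000
seg 3 [123.2°–229.3°] cycloidal, h=18: full span → s += 18 → s = 42.0000
seg 4 [229.3°–289.2°] cycloidal, h=-25: θ=273° here. β=43.7, B=59.9. -25·(0.7295 − sin(2π·0.7295)/(2π)) = -22.1848 → s = 19.8152
R = R0 + s = 27 + 19.8152 = 46.8152

46.8152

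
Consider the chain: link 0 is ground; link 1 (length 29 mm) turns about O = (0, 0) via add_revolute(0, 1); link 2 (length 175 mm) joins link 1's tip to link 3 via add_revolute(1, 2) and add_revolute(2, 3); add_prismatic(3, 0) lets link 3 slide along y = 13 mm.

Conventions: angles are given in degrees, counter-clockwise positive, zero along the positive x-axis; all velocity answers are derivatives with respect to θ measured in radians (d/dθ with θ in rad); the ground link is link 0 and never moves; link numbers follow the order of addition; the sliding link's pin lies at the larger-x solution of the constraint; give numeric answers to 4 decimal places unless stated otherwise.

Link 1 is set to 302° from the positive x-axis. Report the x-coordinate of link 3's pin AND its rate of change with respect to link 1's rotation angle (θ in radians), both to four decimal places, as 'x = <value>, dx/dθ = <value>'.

geometry: r = 29 mm, L = 175 mm, e = 13 mm
crank pin P = (r cos θ, r sin θ) = (15.367659, -24.593395)
h = r sin θ − e = -24.593395 − 13 = -37.593395
x = r cos θ + √(L² − h²) = 15.367659 + 170.914413 = 186.282072
dx/dθ = −r sin θ − h·r cos θ/√(L² − h²) (θ in radians; h = -37.593395) = 27.973581

x = 186.2821, dx/dθ = 27.9736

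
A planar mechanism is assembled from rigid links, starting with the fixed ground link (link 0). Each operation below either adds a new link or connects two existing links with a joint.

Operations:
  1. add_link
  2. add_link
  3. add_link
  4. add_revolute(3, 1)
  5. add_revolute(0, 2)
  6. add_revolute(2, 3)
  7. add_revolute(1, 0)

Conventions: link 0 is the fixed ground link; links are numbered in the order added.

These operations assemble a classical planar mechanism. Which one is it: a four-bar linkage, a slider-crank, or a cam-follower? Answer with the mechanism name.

links: 4 (incl. ground); joints: 4 revolute, 0 prismatic, 0 higher (cam) pair, forming one closed loop
4 links in a single 4R loop → four-bar linkage

four-bar linkage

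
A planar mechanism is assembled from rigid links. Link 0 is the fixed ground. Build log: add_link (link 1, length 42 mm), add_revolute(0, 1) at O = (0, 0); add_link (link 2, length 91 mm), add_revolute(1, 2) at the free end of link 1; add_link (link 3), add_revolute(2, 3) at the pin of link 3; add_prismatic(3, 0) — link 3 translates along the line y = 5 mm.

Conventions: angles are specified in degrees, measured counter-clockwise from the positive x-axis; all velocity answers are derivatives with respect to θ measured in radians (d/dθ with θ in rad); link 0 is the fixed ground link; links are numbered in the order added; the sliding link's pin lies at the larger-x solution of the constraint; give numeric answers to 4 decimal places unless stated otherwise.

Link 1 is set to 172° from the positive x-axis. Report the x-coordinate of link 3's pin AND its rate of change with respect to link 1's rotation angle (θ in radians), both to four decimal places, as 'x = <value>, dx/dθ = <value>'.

geometry: r = 42 mm, L = 91 mm, e = 5 mm
crank pin P = (r cos θ, r sin θ) = (-41.591259, 5.845270)
h = r sin θ − e = 5.845270 − 5 = 0.845270
x = r cos θ + √(L² − h²) = -41.591259 + 90.996074 = 49.404815
dx/dθ = −r sin θ − h·r cos θ/√(L² − h²) (θ in radians; h = 0.845270) = -5.458926

x = 49.4048, dx/dθ = -5.4589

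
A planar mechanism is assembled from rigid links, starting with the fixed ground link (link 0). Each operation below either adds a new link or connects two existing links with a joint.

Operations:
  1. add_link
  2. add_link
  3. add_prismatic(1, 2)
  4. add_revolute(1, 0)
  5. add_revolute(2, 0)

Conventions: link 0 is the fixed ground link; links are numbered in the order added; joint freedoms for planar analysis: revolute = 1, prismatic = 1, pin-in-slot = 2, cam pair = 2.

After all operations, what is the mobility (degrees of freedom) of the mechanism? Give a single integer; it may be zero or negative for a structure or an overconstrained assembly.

link 0 = ground. State L|J1|J2 = 1|0|0
+link1  2|0|0
+link2  3|0|0
P(1,2) f=1→J1  3|1|0
R(1,0) f=1→J1  3|2|0
R(2,0) f=1→J1  3|3|0
M = 3(3−1)−2·3−0 = 6−6−0 = 0

M = 0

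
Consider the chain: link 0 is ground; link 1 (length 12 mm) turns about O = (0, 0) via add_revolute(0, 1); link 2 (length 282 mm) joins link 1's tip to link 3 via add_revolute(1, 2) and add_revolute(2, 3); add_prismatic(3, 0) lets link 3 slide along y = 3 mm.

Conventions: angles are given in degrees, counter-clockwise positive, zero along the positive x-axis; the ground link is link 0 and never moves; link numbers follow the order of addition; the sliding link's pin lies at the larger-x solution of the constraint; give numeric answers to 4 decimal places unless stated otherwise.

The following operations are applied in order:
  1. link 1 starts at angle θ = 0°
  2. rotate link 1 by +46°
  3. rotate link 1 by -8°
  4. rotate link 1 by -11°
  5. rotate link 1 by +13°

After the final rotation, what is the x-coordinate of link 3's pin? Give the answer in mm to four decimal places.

geometry: r = 12 mm, L = 282 mm, e = 3 mm; θ starts at 0°
rotate link 1 by +46°: θ ← 0° +46° = 46°
rotate link 1 by -8°: θ ← 46° -8° = 38°
rotate link 1 by -11°: θ ← 38° -11° = 27°
rotate link 1 by +13°: θ ← 27° +13° = 40°
crank pin P = (r cos θ, r sin θ) = (9.192533, 7.713451)
h = r sin θ − e = 7.713451 − 3 = 4.713451
x = r cos θ + √(L² − h²) = 9.192533 + 281.960606 = 291.153139

291.1531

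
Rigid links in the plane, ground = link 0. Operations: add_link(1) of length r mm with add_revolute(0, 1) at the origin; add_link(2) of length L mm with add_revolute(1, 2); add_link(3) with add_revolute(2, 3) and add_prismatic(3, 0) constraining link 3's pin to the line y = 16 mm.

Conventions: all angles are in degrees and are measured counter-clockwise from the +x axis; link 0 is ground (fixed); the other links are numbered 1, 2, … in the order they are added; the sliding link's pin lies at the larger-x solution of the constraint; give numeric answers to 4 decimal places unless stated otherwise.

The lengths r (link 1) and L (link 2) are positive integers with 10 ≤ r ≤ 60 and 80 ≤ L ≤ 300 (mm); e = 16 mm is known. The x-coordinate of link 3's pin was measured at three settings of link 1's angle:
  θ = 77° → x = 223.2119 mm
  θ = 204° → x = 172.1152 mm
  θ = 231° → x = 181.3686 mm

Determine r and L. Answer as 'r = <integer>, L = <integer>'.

constraint per measurement: (x − r cos θ)² + (r sin θ − e)² = L²
subtracting the θ₁ and θ₂ equations cancels the r² and L² terms:
r = (x₁² − x₂²) / (2[(x₁cos θ₁ + e sin θ₁) − (x₂cos θ₂ + e sin θ₂)]) = 44.0000 → r = 44
L² = (x₁ − r cos θ₁)² + (r sin θ₁ − e)² = 46225.0051 → L = 215.0000 → L = 215
check at θ₃=231°: x = 181.3686 (printed 181.3686) ✓

r = 44, L = 215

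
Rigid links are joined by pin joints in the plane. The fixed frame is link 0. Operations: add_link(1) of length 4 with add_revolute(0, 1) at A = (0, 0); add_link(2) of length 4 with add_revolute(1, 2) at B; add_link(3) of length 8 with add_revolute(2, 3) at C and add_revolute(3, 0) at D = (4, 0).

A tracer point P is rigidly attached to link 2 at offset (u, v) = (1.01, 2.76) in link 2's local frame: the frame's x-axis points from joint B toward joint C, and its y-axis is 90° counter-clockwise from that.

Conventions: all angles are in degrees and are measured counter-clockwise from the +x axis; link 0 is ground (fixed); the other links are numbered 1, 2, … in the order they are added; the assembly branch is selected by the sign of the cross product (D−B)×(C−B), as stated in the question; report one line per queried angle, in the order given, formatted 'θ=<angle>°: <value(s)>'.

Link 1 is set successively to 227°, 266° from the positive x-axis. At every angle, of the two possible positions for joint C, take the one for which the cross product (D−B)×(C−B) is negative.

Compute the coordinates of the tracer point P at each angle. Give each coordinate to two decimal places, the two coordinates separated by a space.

A=(0,0), D=(4.00,0)
θ=227°: B = A + 4.00·(cos227°, sin227°) = (-2.7280, -2.9254)
θ=227°: |BD| = 7.3365
θ=227°: circle(B,4.00) ∩ circle(D,8.00): a=0.3969, h=3.9803
θ=227°:   candidates: C₊=(-3.9511,0.8830) cross=29.201; C₋=(-0.7769,-6.4173) cross=-29.201
θ=227°:   branch - wants cross < 0 → take C=(-0.7769,-6.4173) (cross=-29.201)
θ=227°: ex = (C−B)/|BC| = (0.4878,-0.8730); ey = (0.8730,0.4878)
θ=227°: P = B + 1.01·ex + 2.76·ey = (0.1741,-2.4608)
θ=266°: B = A + 4.00·(cos266°, sin266°) = (-0.2790, -3.9903)
θ=266°: |BD| = 5.8508
θ=266°: circle(B,4.00) ∩ circle(D,8.00): a=-1.1766, h=3.8230
θ=266°:   candidates: C₊=(-3.7468,-1.9967) cross=22.368; C₋=(1.4678,-7.5887) cross=-22.368
θ=266°:   branch - wants cross < 0 → take C=(1.4678,-7.5887) (cross=-22.368)
θ=266°: ex = (C−B)/|BC| = (0.4367,-0.8996); ey = (0.8996,0.4367)
θ=266°: P = B + 1.01·ex + 2.76·ey = (2.6450,-3.6935)

θ=227°: 0.17 -2.46
θ=266°: 2.64 -3.69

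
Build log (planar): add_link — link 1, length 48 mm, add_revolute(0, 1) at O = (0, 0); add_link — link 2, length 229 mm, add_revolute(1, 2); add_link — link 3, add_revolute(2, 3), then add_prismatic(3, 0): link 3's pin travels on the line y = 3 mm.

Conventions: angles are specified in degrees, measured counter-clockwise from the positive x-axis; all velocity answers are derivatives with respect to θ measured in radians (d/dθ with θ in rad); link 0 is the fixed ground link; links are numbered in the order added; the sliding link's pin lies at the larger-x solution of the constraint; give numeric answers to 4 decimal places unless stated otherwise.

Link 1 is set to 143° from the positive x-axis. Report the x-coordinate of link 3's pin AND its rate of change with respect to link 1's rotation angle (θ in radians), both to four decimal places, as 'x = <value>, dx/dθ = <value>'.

geometry: r = 48 mm, L = 229 mm, e = 3 mm
crank pin P = (r cos θ, r sin θ) = (-38.334504, 28.887121)
h = r sin θ − e = 28.887121 − 3 = 25.887121
x = r cos θ + √(L² − h²) = -38.334504 + 227.532101 = 189.197596
dx/dθ = −r sin θ − h·r cos θ/√(L² − h²) (θ in radians; h = 25.887121) = -24.525671

x = 189.1976, dx/dθ = -24.5257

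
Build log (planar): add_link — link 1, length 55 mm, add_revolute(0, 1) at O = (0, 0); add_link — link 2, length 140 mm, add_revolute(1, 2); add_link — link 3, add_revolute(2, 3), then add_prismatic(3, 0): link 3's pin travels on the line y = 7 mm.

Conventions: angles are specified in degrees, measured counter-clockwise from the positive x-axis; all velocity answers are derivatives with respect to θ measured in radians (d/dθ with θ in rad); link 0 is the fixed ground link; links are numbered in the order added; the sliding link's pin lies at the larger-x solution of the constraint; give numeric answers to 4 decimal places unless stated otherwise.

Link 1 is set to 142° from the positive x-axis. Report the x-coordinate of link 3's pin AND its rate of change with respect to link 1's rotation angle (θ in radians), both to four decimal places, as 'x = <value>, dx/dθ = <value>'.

geometry: r = 55 mm, L = 140 mm, e = 7 mm
crank pin P = (r cos θ, r sin θ) = (-43.340591, 33.861381)
h = r sin θ − e = 33.861381 − 7 = 26.861381
x = r cos θ + √(L² − h²) = -43.340591 + 137.398931 = 94.058339
dx/dθ = −r sin θ − h·r cos θ/√(L² − h²) (θ in radians; h = 26.861381) = -25.388330

x = 94.0583, dx/dθ = -25.3883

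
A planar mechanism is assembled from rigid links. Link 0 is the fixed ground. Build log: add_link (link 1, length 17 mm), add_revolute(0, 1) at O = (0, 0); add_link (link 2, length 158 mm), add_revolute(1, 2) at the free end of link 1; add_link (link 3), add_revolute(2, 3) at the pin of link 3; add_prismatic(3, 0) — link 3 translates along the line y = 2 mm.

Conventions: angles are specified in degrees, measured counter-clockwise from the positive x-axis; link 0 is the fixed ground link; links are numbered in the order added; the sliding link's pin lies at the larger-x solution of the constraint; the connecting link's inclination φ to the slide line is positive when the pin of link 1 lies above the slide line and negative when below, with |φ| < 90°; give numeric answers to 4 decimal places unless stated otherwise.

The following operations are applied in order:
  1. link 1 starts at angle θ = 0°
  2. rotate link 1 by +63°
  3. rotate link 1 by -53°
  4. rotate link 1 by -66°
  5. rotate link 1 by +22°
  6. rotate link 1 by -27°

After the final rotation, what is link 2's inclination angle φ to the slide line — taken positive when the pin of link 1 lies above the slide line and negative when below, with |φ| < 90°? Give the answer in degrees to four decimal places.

geometry: r = 17 mm, L = 158 mm, e = 2 mm; θ starts at 0°
rotate link 1 by +63°: θ ← 0° +63° = 63°
rotate link 1 by -53°: θ ← 63° -53° = 10°
rotate link 1 by -66°: θ ← 10° -66° = -56°
rotate link 1 by +22°: θ ← -56° +22° = -34°
rotate link 1 by -27°: θ ← -34° -27° = -61°
h = r sin θ − e = -14.868535 − 2 = -16.868535
sin φ = h / L = -16.868535 / 158 = -0.10676288
φ = arcsin(-0.10676288) = -6.128743°

-6.1287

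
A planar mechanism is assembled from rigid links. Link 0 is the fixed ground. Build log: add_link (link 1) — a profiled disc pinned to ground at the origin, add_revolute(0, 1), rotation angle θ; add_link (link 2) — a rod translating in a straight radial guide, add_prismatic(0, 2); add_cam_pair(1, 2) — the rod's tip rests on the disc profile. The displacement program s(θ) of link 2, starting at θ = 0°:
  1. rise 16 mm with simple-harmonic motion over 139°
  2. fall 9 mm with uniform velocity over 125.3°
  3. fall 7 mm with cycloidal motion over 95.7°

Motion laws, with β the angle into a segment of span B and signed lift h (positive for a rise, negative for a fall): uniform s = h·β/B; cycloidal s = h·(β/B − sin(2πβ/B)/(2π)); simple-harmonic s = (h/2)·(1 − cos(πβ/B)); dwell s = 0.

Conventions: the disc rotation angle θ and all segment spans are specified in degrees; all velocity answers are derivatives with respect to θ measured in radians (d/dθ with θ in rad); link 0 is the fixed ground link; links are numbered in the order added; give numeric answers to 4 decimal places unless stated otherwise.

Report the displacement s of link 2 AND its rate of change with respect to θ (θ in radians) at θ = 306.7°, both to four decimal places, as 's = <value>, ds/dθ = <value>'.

seg 1 [0°–139°] simple-harmonic, h=16: full span → s += 16 → s = 16.0000
seg 2 [139°–264.3°] uniform, h=-9: full span → s += -9 → s = 7.0000
seg 3 [264.3°–360°] cycloidal, h=-7: θ=306.7° here. β=42.4, B=95.7. -7·(0.4431 − sin(2π·0.4431)/(2π)) = -2.7112 → s = 4.2888
velocity in seg [264.3°–360°] (cycloidal), θ in radians: β = 42.4° = 0.7400 rad, B = 95.7° = 1.6703 rad; ds/dθ = (h/B)(1 − cos(2πβ/B)) = ((-7)/1.6703)(1 − cos(2π·0.4431)) = -8.116386 mm/rad

s = 4.2888, ds/dθ = -8.1164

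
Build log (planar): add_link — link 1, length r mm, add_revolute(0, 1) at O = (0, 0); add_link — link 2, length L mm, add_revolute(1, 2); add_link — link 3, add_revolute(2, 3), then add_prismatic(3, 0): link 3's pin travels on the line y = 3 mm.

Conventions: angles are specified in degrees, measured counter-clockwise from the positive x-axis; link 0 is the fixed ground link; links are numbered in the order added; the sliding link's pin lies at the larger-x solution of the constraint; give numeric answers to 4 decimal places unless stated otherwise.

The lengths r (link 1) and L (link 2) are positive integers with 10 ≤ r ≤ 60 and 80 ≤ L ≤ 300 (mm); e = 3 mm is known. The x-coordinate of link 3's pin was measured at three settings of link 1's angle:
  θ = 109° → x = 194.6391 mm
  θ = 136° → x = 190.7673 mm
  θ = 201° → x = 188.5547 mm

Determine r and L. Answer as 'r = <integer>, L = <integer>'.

constraint per measurement: (x − r cos θ)² + (r sin θ − e)² = L²
subtracting the θ₁ and θ₂ equations cancels the r² and L² terms:
r = (x₁² − x₂²) / (2[(x₁cos θ₁ + e sin θ₁) − (x₂cos θ₂ + e sin θ₂)]) = 10.0000 → r = 10
L² = (x₁ − r cos θ₁)² + (r sin θ₁ − e)² = 39204.0140 → L = 198.0000 → L = 198
check at θ₃=201°: x = 188.5547 (printed 188.5547) ✓

r = 10, L = 198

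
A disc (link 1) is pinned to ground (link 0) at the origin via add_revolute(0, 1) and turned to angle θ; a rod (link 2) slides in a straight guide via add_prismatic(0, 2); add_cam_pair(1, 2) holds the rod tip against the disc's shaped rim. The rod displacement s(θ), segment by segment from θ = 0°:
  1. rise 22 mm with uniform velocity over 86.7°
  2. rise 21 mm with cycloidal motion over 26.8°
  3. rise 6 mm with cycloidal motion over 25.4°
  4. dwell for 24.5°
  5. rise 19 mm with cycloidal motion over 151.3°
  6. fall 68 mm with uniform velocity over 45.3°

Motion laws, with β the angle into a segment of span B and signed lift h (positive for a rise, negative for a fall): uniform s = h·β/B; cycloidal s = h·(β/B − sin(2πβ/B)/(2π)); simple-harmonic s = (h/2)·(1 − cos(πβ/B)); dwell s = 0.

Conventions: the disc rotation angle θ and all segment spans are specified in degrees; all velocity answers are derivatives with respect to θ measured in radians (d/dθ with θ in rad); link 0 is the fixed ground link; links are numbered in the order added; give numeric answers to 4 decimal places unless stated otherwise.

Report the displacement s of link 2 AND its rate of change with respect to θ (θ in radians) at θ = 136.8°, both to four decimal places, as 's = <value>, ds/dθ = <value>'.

segment 1 (0° to 86.7°, uniform, h = 22) is passed completely: s = 0.0000 + (22) = 22.0000
segment 2 (86.7° to 113.5°, cycloidal, h = 21) is passed completely: s = 22.0000 + (21) = 43.0000
θ = 136.8° falls in segment 3 (113.5° to 138.9°, cycloidal, h = 6): β = 136.8 − 113.5 = 23.3°, B = 25.4°; Δs = 6·(0.9173 − sin(2π·0.9173)/(2π)) = 5.9780; s = 43.0000 + 5.9780 = 48.9780
velocity in seg [113.5°–138.9°] (cycloidal), θ in radians: β = 23.3° = 0.4067 rad, B = 25.4° = 0.4433 rad; ds/dθ = (h/B)(1 − cos(2πβ/B)) = (6/0.4433)(1 − cos(2π·0.9173)) = 1.785470 mm/rad

s = 48.9780, ds/dθ = 1.7855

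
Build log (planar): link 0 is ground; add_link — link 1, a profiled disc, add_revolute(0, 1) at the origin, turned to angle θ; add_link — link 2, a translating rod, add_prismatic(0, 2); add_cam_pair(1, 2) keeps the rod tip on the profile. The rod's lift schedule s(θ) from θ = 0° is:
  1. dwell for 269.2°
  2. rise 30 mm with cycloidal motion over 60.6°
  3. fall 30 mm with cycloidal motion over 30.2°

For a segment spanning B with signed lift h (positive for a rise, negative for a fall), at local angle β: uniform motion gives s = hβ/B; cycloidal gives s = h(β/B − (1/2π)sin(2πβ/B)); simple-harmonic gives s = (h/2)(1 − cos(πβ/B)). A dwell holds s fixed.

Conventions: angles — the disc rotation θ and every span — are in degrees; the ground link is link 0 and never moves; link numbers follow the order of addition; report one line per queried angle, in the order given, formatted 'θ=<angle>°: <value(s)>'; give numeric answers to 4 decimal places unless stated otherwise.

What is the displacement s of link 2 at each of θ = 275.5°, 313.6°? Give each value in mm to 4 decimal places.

seg 1 [0°–269.2°] dwell: s stays 0.0000
seg 2 [269.2°–329.8°] cycloidal, h=30: θ=275.5° here. β=6.3, B=60.6. 30·(0.1040 − sin(2π·0.1040)/(2π)) = 0.2171 → s = 0.2171
seg 2 [269.2°–329.8°] cycloidal, h=30: θ=313.6° here. β=44.4, B=60.6. 30·(0.7327 − sin(2π·0.7327)/(2π)) = 26.7266 → s = 26.7266

θ=275.5°: 0.2171
θ=313.6°: 26.7266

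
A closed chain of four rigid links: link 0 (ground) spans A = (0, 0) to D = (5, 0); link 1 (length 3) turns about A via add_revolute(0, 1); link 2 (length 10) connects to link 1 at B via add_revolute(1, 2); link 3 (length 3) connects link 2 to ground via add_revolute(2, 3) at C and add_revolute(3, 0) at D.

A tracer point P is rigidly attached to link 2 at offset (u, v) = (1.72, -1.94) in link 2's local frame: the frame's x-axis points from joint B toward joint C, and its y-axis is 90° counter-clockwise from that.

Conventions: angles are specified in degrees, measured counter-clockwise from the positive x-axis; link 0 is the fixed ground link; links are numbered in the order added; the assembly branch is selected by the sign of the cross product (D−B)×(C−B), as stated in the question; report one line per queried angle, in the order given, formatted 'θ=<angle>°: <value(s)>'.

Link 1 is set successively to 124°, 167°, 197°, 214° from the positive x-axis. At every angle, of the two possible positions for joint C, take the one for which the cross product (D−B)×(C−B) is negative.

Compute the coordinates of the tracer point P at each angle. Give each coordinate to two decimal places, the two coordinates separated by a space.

A=(0,0), D=(5.00,0)
θ=124°: B = A + 3.00·(cos124°, sin124°) = (-1.6776, 2.4871)
θ=124°: |BD| = 7.1257
θ=124°: circle(B,10.00) ∩ circle(D,3.00): a=9.9482, h=1.0167
θ=124°:   candidates: C₊=(7.9998,-0.0324) cross=7.245; C₋=(7.2901,-1.9379) cross=-7.245
θ=124°:   branch - wants cross < 0 → take C=(7.2901,-1.9379) (cross=-7.245)
θ=124°: ex = (C−B)/|BC| = (0.8968,-0.4425); ey = (0.4425,0.8968)
θ=124°: P = B + 1.72·ex + -1.94·ey = (-0.9936,-0.0137)
θ=167°: B = A + 3.00·(cos167°, sin167°) = (-2.9231, 0.6749)
θ=167°: |BD| = 7.9518
θ=167°: circle(B,10.00) ∩ circle(D,3.00): a=9.6979, h=2.4395
θ=167°:   candidates: C₊=(6.9468,2.2825) cross=19.399; C₋=(6.5327,-2.5789) cross=-19.399
θ=167°:   branch - wants cross < 0 → take C=(6.5327,-2.5789) (cross=-19.399)
θ=167°: ex = (C−B)/|BC| = (0.9456,-0.3254); ey = (0.3254,0.9456)
θ=167°: P = B + 1.72·ex + -1.94·ey = (-1.9279,-1.7192)
θ=197°: B = A + 3.00·(cos197°, sin197°) = (-2.8689, -0.8771)
θ=197°: |BD| = 7.9176
θ=197°: circle(B,10.00) ∩ circle(D,3.00): a=9.7055, h=2.4091
θ=197°:   candidates: C₊=(6.5100,2.5923) cross=19.074; C₋=(7.0437,-2.1962) cross=-19.074
θ=197°:   branch - wants cross < 0 → take C=(7.0437,-2.1962) (cross=-19.074)
θ=197°: ex = (C−B)/|BC| = (0.9913,-0.1319); ey = (0.1319,0.9913)
θ=197°: P = B + 1.72·ex + -1.94·ey = (-1.4198,-3.0270)
θ=214°: B = A + 3.00·(cos214°, sin214°) = (-2.4871, -1.6776)
θ=214°: |BD| = 7.6728
θ=214°: circle(B,10.00) ∩ circle(D,3.00): a=9.7665, h=2.1486
θ=214°:   candidates: C₊=(6.5733,2.5544) cross=16.486; C₋=(7.5128,-1.6388) cross=-16.486
θ=214°:   branch - wants cross < 0 → take C=(7.5128,-1.6388) (cross=-16.486)
θ=214°: ex = (C−B)/|BC| = (1.0000,0.0039); ey = (-0.0039,1.0000)
θ=214°: P = B + 1.72·ex + -1.94·ey = (-0.7596,-3.6109)

θ=124°: -0.99 -0.01
θ=167°: -1.93 -1.72
θ=197°: -1.42 -3.03
θ=214°: -0.76 -3.61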